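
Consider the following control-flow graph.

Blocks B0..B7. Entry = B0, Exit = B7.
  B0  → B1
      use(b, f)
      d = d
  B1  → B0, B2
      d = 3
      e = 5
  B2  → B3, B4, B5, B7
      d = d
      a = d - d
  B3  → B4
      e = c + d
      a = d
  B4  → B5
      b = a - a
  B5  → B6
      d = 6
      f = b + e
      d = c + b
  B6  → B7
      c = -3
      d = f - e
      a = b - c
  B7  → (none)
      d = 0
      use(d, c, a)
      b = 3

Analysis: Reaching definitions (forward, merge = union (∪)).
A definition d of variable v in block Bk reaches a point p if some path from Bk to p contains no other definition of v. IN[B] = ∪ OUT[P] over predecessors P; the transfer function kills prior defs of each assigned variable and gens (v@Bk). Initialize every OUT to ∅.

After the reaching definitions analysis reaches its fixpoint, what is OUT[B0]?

Converged values:
  B0:  IN={d@B1, e@B1}  OUT={d@B0, e@B1}
  B1:  IN={d@B0, e@B1}  OUT={d@B1, e@B1}
  B2:  IN={d@B1, e@B1}  OUT={a@B2, d@B2, e@B1}
  B3:  IN={a@B2, d@B2, e@B1}  OUT={a@B3, d@B2, e@B3}
  B4:  IN={a@B2, a@B3, d@B2, e@B1, e@B3}  OUT={a@B2, a@B3, b@B4, d@B2, e@B1, e@B3}
  B5:  IN={a@B2, a@B3, b@B4, d@B2, e@B1, e@B3}  OUT={a@B2, a@B3, b@B4, d@B5, e@B1, e@B3, f@B5}
  B6:  IN={a@B2, a@B3, b@B4, d@B5, e@B1, e@B3, f@B5}  OUT={a@B6, b@B4, c@B6, d@B6, e@B1, e@B3, f@B5}
  B7:  IN={a@B2, a@B6, b@B4, c@B6, d@B2, d@B6, e@B1, e@B3, f@B5}  OUT={a@B2, a@B6, b@B7, c@B6, d@B7, e@B1, e@B3, f@B5}

Merge at B0 (entry node, so the boundary value {} is joined with the incoming edge(s)): IN[B0] = {} ⊔ OUT[B1] = {d@B1, e@B1}
Applying B0's transfer function to that IN value gives OUT[B0] (row B0 above).

Answer: {d@B0, e@B1}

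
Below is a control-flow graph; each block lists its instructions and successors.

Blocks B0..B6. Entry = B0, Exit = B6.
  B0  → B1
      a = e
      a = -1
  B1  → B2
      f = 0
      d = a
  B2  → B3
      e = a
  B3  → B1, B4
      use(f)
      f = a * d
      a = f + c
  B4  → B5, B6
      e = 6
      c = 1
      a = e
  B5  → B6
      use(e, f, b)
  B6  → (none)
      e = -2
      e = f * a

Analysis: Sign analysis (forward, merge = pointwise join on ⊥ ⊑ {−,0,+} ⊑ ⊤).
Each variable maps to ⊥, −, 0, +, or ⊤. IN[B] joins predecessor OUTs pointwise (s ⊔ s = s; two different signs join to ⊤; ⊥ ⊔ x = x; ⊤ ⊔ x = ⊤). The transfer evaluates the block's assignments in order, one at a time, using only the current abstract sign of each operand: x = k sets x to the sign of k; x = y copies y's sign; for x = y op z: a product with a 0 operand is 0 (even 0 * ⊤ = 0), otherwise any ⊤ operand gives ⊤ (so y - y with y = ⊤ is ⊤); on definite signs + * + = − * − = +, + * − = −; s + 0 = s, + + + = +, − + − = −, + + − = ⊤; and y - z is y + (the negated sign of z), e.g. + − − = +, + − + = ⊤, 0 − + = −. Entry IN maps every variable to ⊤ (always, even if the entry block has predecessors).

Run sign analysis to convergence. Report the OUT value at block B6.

Converged values:
  B0:   IN=(all ⊤)   OUT={a:-; rest ⊤}
  B1:   IN=(all ⊤)   OUT={f:0; rest ⊤}
  B2:   IN={f:0; rest ⊤}   OUT={f:0; rest ⊤}
  B3:   IN={f:0; rest ⊤}   OUT=(all ⊤)
  B4:   IN=(all ⊤)   OUT={a:+, c:+, e:+; rest ⊤}
  B5:   IN={a:+, c:+, e:+; rest ⊤}   OUT={a:+, c:+, e:+; rest ⊤}
  B6:   IN={a:+, c:+, e:+; rest ⊤}   OUT={a:+, c:+; rest ⊤}

Merge at B6: IN[B6] = OUT[B4] ⊔ OUT[B5] = {a: +, b: ⊤, c: +, d: ⊤, e: +, f: ⊤}
Applying B6's transfer function to that IN value gives OUT[B6] (row B6 above).

Answer: {a: +, b: ⊤, c: +, d: ⊤, e: ⊤, f: ⊤}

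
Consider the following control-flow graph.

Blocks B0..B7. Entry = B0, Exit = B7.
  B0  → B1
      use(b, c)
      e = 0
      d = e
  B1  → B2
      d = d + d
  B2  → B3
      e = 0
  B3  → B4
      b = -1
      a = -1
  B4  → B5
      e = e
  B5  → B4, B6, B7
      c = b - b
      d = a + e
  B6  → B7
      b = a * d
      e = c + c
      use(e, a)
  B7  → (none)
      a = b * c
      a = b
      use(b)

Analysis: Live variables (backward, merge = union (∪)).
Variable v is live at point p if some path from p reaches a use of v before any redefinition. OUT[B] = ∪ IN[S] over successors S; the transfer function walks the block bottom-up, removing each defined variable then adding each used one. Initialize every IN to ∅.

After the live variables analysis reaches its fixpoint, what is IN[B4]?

Converged values:
  B0:   IN={b, c}   OUT={d}
  B1:   IN={d}   OUT={}
  B2:   IN={}   OUT={e}
  B3:   IN={e}   OUT={a, b, e}
  B4:   IN={a, b, e}   OUT={a, b, e}
  B5:   IN={a, b, e}   OUT={a, b, c, d, e}
  B6:   IN={a, c, d}   OUT={b, c}
  B7:   IN={b, c}   OUT={}

Merge at B4: OUT[B4] = IN[B5] = {a, b, e}
Applying B4's transfer function to that OUT value gives IN[B4] (row B4 above).

Answer: {a, b, e}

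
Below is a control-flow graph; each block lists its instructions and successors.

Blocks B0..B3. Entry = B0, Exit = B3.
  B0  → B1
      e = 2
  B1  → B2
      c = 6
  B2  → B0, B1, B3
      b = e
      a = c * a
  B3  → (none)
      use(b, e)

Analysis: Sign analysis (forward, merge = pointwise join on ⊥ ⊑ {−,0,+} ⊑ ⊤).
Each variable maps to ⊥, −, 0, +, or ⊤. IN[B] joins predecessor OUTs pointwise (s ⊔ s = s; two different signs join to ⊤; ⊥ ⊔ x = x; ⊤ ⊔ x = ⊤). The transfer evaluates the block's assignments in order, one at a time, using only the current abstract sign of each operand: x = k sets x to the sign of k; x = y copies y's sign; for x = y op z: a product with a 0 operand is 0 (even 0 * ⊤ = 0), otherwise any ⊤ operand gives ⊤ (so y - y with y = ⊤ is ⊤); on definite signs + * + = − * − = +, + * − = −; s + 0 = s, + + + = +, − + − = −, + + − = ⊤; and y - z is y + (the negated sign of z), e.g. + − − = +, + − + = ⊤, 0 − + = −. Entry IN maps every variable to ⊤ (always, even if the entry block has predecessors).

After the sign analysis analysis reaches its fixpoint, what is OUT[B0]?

Per-block solution:
  B0:   IN=(all ⊤)   OUT={e:+; rest ⊤}
  B1:   IN={e:+; rest ⊤}   OUT={c:+, e:+; rest ⊤}
  B2:   IN={c:+, e:+; rest ⊤}   OUT={b:+, c:+, e:+; rest ⊤}
  B3:   IN={b:+, c:+, e:+; rest ⊤}   OUT={b:+, c:+, e:+; rest ⊤}

Merge at B0 (entry node, so the boundary value (all ⊤) is joined with the incoming edge(s)): IN[B0] = (all ⊤) ⊔ OUT[B2] = {a: ⊤, b: ⊤, c: ⊤, d: ⊤, e: ⊤, f: ⊤}
Applying B0's transfer function to that IN value gives OUT[B0] (row B0 above).

Answer: {a: ⊤, b: ⊤, c: ⊤, d: ⊤, e: +, f: ⊤}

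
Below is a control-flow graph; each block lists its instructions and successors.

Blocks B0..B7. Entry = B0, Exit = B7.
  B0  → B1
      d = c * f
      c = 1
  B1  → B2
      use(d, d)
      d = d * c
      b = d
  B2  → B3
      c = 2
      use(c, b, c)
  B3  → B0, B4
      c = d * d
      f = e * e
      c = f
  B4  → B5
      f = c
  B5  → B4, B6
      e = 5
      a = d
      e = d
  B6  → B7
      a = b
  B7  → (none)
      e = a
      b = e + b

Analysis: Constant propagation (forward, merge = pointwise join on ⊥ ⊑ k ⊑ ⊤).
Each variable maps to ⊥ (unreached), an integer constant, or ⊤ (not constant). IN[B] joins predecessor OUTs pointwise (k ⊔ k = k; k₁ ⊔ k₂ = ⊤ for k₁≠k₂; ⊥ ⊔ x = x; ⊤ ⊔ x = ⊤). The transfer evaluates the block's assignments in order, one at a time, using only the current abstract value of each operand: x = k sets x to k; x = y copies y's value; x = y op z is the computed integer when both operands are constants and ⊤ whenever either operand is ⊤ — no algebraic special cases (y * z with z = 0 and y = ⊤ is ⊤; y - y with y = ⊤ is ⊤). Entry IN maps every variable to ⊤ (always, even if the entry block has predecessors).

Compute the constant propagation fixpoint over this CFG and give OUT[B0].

Answer: {a: ⊤, b: ⊤, c: 1, d: ⊤, e: ⊤, f: ⊤}

Derivation:
Fixpoint table:
  B0: | IN=(all ⊤) | OUT={c:1; rest ⊤}
  B1: | IN={c:1; rest ⊤} | OUT={c:1; rest ⊤}
  B2: | IN={c:1; rest ⊤} | OUT={c:2; rest ⊤}
  B3: | IN={c:2; rest ⊤} | OUT=(all ⊤)
  B4: | IN=(all ⊤) | OUT=(all ⊤)
  B5: | IN=(all ⊤) | OUT=(all ⊤)
  B6: | IN=(all ⊤) | OUT=(all ⊤)
  B7: | IN=(all ⊤) | OUT=(all ⊤)

Merge at B0 (entry node, so the boundary value (all ⊤) is joined with the incoming edge(s)): IN[B0] = (all ⊤) ⊔ OUT[B3] = {a: ⊤, b: ⊤, c: ⊤, d: ⊤, e: ⊤, f: ⊤}
Applying B0's transfer function to that IN value gives OUT[B0] (row B0 above).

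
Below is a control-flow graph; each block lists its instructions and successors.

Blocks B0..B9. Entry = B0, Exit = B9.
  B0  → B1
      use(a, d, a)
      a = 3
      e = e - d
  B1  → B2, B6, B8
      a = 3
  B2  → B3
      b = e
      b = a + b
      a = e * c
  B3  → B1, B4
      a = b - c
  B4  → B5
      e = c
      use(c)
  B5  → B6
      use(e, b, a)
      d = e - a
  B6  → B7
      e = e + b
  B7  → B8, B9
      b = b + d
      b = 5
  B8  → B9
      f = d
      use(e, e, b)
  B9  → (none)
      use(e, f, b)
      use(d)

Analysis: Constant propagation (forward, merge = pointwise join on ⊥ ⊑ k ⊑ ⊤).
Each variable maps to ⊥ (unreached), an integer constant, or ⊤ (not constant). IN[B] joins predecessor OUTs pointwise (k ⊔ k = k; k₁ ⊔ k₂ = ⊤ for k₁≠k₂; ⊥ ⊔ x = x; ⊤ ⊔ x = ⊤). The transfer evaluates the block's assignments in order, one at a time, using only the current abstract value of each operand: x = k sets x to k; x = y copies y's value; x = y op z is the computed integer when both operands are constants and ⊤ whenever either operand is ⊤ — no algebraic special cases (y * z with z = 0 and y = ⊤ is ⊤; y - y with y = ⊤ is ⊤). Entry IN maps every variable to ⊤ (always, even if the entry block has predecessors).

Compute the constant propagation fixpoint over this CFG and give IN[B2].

Fixpoint table:
  B0: | IN=(all ⊤) | OUT={a:3; rest ⊤}
  B1: | IN=(all ⊤) | OUT={a:3; rest ⊤}
  B2: | IN={a:3; rest ⊤} | OUT=(all ⊤)
  B3: | IN=(all ⊤) | OUT=(all ⊤)
  B4: | IN=(all ⊤) | OUT=(all ⊤)
  B5: | IN=(all ⊤) | OUT=(all ⊤)
  B6: | IN=(all ⊤) | OUT=(all ⊤)
  B7: | IN=(all ⊤) | OUT={b:5; rest ⊤}
  B8: | IN=(all ⊤) | OUT=(all ⊤)
  B9: | IN=(all ⊤) | OUT=(all ⊤)

Merge at B2: IN[B2] = OUT[B1] = {a: 3, b: ⊤, c: ⊤, d: ⊤, e: ⊤, f: ⊤}

Answer: {a: 3, b: ⊤, c: ⊤, d: ⊤, e: ⊤, f: ⊤}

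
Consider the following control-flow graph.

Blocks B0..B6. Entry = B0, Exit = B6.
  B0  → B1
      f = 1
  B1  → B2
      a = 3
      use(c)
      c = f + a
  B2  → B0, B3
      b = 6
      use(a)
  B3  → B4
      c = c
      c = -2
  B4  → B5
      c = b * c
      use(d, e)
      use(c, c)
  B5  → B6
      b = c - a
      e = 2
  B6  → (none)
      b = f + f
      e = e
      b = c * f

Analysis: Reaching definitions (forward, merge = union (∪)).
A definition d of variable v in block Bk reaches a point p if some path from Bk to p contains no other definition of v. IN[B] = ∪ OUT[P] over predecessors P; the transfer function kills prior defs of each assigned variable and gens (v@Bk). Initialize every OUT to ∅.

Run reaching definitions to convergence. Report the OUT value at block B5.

Answer: {a@B1, b@B5, c@B4, e@B5, f@B0}

Working:
Converged values:
  B0: | IN={a@B1, b@B2, c@B1, f@B0} | OUT={a@B1, b@B2, c@B1, f@B0}
  B1: | IN={a@B1, b@B2, c@B1, f@B0} | OUT={a@B1, b@B2, c@B1, f@B0}
  B2: | IN={a@B1, b@B2, c@B1, f@B0} | OUT={a@B1, b@B2, c@B1, f@B0}
  B3: | IN={a@B1, b@B2, c@B1, f@B0} | OUT={a@B1, b@B2, c@B3, f@B0}
  B4: | IN={a@B1, b@B2, c@B3, f@B0} | OUT={a@B1, b@B2, c@B4, f@B0}
  B5: | IN={a@B1, b@B2, c@B4, f@B0} | OUT={a@B1, b@B5, c@B4, e@B5, f@B0}
  B6: | IN={a@B1, b@B5, c@B4, e@B5, f@B0} | OUT={a@B1, b@B6, c@B4, e@B6, f@B0}

Merge at B5: IN[B5] = OUT[B4] = {a@B1, b@B2, c@B4, f@B0}
Applying B5's transfer function to that IN value gives OUT[B5] (row B5 above).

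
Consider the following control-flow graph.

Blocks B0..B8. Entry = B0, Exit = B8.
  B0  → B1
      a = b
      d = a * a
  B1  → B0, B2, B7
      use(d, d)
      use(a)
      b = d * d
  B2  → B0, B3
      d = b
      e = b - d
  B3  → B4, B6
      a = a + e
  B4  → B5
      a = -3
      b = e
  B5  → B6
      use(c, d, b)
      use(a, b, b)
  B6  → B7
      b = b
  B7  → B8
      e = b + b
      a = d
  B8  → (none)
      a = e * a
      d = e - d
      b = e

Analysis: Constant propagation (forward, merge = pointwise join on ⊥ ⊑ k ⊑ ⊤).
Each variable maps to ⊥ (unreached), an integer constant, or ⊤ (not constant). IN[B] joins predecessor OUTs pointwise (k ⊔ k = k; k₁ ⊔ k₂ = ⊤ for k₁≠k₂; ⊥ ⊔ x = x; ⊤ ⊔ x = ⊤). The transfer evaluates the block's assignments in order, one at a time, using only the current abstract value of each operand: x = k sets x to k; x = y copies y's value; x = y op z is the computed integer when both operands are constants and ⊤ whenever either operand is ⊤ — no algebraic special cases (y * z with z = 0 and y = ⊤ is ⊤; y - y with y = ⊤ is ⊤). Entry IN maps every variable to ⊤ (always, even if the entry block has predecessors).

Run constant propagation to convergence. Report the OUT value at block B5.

Answer: {a: -3, b: ⊤, c: ⊤, d: ⊤, e: ⊤, f: ⊤}

Derivation:
Per-block solution:
  B0: | IN=(all ⊤) | OUT=(all ⊤)
  B1: | IN=(all ⊤) | OUT=(all ⊤)
  B2: | IN=(all ⊤) | OUT=(all ⊤)
  B3: | IN=(all ⊤) | OUT=(all ⊤)
  B4: | IN=(all ⊤) | OUT={a:-3; rest ⊤}
  B5: | IN={a:-3; rest ⊤} | OUT={a:-3; rest ⊤}
  B6: | IN=(all ⊤) | OUT=(all ⊤)
  B7: | IN=(all ⊤) | OUT=(all ⊤)
  B8: | IN=(all ⊤) | OUT=(all ⊤)

Merge at B5: IN[B5] = OUT[B4] = {a: -3, b: ⊤, c: ⊤, d: ⊤, e: ⊤, f: ⊤}
Applying B5's transfer function to that IN value gives OUT[B5] (row B5 above).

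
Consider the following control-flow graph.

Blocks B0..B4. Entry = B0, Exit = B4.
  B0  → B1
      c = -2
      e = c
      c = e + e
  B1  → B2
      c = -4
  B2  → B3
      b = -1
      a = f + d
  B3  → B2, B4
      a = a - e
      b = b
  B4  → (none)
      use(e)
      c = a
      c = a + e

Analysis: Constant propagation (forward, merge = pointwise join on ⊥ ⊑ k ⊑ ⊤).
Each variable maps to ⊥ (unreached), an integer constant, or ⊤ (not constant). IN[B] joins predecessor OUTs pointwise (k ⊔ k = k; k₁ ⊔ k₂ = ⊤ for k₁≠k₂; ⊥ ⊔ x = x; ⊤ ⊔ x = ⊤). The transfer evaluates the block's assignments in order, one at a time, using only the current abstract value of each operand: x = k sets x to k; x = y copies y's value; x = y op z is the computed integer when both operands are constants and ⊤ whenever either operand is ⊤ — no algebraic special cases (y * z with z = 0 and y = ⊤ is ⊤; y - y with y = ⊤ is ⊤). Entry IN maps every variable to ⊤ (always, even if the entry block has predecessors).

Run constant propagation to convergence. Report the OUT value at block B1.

Answer: {a: ⊤, b: ⊤, c: -4, d: ⊤, e: -2, f: ⊤}

Trace:
Per-block solution:
  B0:  IN=(all ⊤)  OUT={c:-4, e:-2; rest ⊤}
  B1:  IN={c:-4, e:-2; rest ⊤}  OUT={c:-4, e:-2; rest ⊤}
  B2:  IN={c:-4, e:-2; rest ⊤}  OUT={b:-1, c:-4, e:-2; rest ⊤}
  B3:  IN={b:-1, c:-4, e:-2; rest ⊤}  OUT={b:-1, c:-4, e:-2; rest ⊤}
  B4:  IN={b:-1, c:-4, e:-2; rest ⊤}  OUT={b:-1, e:-2; rest ⊤}

Merge at B1: IN[B1] = OUT[B0] = {a: ⊤, b: ⊤, c: -4, d: ⊤, e: -2, f: ⊤}
Applying B1's transfer function to that IN value gives OUT[B1] (row B1 above).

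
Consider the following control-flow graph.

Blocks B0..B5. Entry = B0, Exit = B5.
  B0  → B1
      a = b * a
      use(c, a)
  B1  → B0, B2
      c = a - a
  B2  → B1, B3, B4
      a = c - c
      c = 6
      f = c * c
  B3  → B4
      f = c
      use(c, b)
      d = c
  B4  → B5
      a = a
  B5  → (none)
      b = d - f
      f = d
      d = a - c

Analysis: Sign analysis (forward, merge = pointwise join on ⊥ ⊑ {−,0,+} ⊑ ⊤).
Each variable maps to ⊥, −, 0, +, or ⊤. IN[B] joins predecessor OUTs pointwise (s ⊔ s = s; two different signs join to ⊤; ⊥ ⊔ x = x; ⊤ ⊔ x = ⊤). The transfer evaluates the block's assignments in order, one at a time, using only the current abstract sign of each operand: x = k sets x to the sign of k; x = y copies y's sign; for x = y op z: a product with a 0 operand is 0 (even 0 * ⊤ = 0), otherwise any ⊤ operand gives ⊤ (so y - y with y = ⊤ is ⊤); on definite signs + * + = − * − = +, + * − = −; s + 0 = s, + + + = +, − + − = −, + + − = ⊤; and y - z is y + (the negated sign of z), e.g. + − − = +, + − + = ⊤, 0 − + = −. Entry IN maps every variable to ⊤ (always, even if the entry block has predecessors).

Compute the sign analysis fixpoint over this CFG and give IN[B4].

Answer: {a: ⊤, b: ⊤, c: +, d: ⊤, e: ⊤, f: +}

Trace:
Fixpoint table:
  B0: | IN=(all ⊤) | OUT=(all ⊤)
  B1: | IN=(all ⊤) | OUT=(all ⊤)
  B2: | IN=(all ⊤) | OUT={c:+, f:+; rest ⊤}
  B3: | IN={c:+, f:+; rest ⊤} | OUT={c:+, d:+, f:+; rest ⊤}
  B4: | IN={c:+, f:+; rest ⊤} | OUT={c:+, f:+; rest ⊤}
  B5: | IN={c:+, f:+; rest ⊤} | OUT={c:+; rest ⊤}

Merge at B4: IN[B4] = OUT[B2] ⊔ OUT[B3] = {a: ⊤, b: ⊤, c: +, d: ⊤, e: ⊤, f: +}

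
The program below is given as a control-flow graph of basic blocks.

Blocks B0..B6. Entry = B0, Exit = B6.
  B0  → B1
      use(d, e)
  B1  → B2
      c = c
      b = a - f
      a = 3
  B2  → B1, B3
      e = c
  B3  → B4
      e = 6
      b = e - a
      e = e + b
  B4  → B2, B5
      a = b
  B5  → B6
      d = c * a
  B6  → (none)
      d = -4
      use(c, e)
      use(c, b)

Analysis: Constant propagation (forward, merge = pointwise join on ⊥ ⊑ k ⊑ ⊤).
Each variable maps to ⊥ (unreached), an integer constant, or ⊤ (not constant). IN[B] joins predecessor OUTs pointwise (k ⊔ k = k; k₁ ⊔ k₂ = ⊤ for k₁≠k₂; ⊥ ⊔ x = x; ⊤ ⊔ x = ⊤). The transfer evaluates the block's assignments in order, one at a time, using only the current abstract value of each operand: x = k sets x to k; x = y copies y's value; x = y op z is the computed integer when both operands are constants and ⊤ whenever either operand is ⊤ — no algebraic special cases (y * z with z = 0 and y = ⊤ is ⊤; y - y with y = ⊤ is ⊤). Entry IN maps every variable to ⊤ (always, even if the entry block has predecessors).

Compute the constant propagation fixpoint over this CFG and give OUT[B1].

Per-block solution:
  B0: | IN=(all ⊤) | OUT=(all ⊤)
  B1: | IN=(all ⊤) | OUT={a:3; rest ⊤}
  B2: | IN={a:3; rest ⊤} | OUT={a:3; rest ⊤}
  B3: | IN={a:3; rest ⊤} | OUT={a:3, b:3, e:9; rest ⊤}
  B4: | IN={a:3, b:3, e:9; rest ⊤} | OUT={a:3, b:3, e:9; rest ⊤}
  B5: | IN={a:3, b:3, e:9; rest ⊤} | OUT={a:3, b:3, e:9; rest ⊤}
  B6: | IN={a:3, b:3, e:9; rest ⊤} | OUT={a:3, b:3, d:-4, e:9; rest ⊤}

Merge at B1: IN[B1] = OUT[B0] ⊔ OUT[B2] = {a: ⊤, b: ⊤, c: ⊤, d: ⊤, e: ⊤, f: ⊤}
Applying B1's transfer function to that IN value gives OUT[B1] (row B1 above).

Answer: {a: 3, b: ⊤, c: ⊤, d: ⊤, e: ⊤, f: ⊤}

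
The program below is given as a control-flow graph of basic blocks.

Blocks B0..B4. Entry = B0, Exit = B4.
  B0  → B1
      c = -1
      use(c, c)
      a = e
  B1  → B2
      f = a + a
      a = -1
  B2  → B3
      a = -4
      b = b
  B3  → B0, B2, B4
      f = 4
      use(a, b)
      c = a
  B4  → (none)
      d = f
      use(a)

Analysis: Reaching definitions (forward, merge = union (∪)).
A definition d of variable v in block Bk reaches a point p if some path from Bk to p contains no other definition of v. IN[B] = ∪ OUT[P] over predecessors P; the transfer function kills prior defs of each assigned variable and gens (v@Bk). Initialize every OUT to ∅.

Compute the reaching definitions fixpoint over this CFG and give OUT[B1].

Fixpoint table:
  B0:  IN={a@B2, b@B2, c@B3, f@B3}  OUT={a@B0, b@B2, c@B0, f@B3}
  B1:  IN={a@B0, b@B2, c@B0, f@B3}  OUT={a@B1, b@B2, c@B0, f@B1}
  B2:  IN={a@B1, a@B2, b@B2, c@B0, c@B3, f@B1, f@B3}  OUT={a@B2, b@B2, c@B0, c@B3, f@B1, f@B3}
  B3:  IN={a@B2, b@B2, c@B0, c@B3, f@B1, f@B3}  OUT={a@B2, b@B2, c@B3, f@B3}
  B4:  IN={a@B2, b@B2, c@B3, f@B3}  OUT={a@B2, b@B2, c@B3, d@B4, f@B3}

Merge at B1: IN[B1] = OUT[B0] = {a@B0, b@B2, c@B0, f@B3}
Applying B1's transfer function to that IN value gives OUT[B1] (row B1 above).

Answer: {a@B1, b@B2, c@B0, f@B1}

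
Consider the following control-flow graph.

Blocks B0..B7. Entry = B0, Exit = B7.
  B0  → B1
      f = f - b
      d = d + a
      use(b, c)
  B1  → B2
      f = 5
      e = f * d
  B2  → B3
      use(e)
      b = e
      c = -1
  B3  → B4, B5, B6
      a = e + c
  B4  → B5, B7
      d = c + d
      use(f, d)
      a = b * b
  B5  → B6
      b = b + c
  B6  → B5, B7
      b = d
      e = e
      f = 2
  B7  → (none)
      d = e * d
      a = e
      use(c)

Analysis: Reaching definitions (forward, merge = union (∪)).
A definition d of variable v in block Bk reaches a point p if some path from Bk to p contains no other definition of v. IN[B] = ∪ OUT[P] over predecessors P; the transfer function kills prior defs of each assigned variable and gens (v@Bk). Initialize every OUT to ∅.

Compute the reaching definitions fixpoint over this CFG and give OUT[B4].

Converged values:
  B0: | IN={} | OUT={d@B0, f@B0}
  B1: | IN={d@B0, f@B0} | OUT={d@B0, e@B1, f@B1}
  B2: | IN={d@B0, e@B1, f@B1} | OUT={b@B2, c@B2, d@B0, e@B1, f@B1}
  B3: | IN={b@B2, c@B2, d@B0, e@B1, f@B1} | OUT={a@B3, b@B2, c@B2, d@B0, e@B1, f@B1}
  B4: | IN={a@B3, b@B2, c@B2, d@B0, e@B1, f@B1} | OUT={a@B4, b@B2, c@B2, d@B4, e@B1, f@B1}
  B5: | IN={a@B3, a@B4, b@B2, b@B6, c@B2, d@B0, d@B4, e@B1, e@B6, f@B1, f@B6} | OUT={a@B3, a@B4, b@B5, c@B2, d@B0, d@B4, e@B1, e@B6, f@B1, f@B6}
  B6: | IN={a@B3, a@B4, b@B2, b@B5, c@B2, d@B0, d@B4, e@B1, e@B6, f@B1, f@B6} | OUT={a@B3, a@B4, b@B6, c@B2, d@B0, d@B4, e@B6, f@B6}
  B7: | IN={a@B3, a@B4, b@B2, b@B6, c@B2, d@B0, d@B4, e@B1, e@B6, f@B1, f@B6} | OUT={a@B7, b@B2, b@B6, c@B2, d@B7, e@B1, e@B6, f@B1, f@B6}

Merge at B4: IN[B4] = OUT[B3] = {a@B3, b@B2, c@B2, d@B0, e@B1, f@B1}
Applying B4's transfer function to that IN value gives OUT[B4] (row B4 above).

Answer: {a@B4, b@B2, c@B2, d@B4, e@B1, f@B1}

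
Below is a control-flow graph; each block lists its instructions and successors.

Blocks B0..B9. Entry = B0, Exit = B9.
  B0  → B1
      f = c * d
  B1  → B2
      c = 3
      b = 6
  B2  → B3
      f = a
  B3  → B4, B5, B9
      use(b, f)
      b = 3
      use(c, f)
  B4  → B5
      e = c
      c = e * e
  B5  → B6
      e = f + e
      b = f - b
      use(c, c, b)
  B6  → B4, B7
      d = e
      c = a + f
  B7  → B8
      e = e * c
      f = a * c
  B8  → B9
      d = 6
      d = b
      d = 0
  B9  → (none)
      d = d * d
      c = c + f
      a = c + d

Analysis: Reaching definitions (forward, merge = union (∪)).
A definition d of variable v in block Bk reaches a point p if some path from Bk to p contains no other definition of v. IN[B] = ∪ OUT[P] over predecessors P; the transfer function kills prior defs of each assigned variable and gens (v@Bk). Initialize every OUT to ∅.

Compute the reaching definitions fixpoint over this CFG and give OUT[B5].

Answer: {b@B5, c@B1, c@B4, d@B6, e@B5, f@B2}

Derivation:
Fixpoint table:
  B0:  IN={}  OUT={f@B0}
  B1:  IN={f@B0}  OUT={b@B1, c@B1, f@B0}
  B2:  IN={b@B1, c@B1, f@B0}  OUT={b@B1, c@B1, f@B2}
  B3:  IN={b@B1, c@B1, f@B2}  OUT={b@B3, c@B1, f@B2}
  B4:  IN={b@B3, b@B5, c@B1, c@B6, d@B6, e@B5, f@B2}  OUT={b@B3, b@B5, c@B4, d@B6, e@B4, f@B2}
  B5:  IN={b@B3, b@B5, c@B1, c@B4, d@B6, e@B4, f@B2}  OUT={b@B5, c@B1, c@B4, d@B6, e@B5, f@B2}
  B6:  IN={b@B5, c@B1, c@B4, d@B6, e@B5, f@B2}  OUT={b@B5, c@B6, d@B6, e@B5, f@B2}
  B7:  IN={b@B5, c@B6, d@B6, e@B5, f@B2}  OUT={b@B5, c@B6, d@B6, e@B7, f@B7}
  B8:  IN={b@B5, c@B6, d@B6, e@B7, f@B7}  OUT={b@B5, c@B6, d@B8, e@B7, f@B7}
  B9:  IN={b@B3, b@B5, c@B1, c@B6, d@B8, e@B7, f@B2, f@B7}  OUT={a@B9, b@B3, b@B5, c@B9, d@B9, e@B7, f@B2, f@B7}

Merge at B5: IN[B5] = OUT[B3] ⊔ OUT[B4] = {b@B3, b@B5, c@B1, c@B4, d@B6, e@B4, f@B2}
Applying B5's transfer function to that IN value gives OUT[B5] (row B5 above).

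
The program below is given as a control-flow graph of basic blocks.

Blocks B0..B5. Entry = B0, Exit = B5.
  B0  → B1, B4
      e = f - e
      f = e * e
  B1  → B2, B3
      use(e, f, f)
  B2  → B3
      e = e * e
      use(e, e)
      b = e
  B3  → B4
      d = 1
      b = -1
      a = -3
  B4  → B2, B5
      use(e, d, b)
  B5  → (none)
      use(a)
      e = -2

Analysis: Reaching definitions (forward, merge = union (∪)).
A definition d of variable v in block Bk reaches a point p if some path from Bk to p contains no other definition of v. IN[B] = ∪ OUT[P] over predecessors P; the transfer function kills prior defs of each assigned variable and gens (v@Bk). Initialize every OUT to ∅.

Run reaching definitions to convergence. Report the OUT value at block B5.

Fixpoint table:
  B0:   IN={}   OUT={e@B0, f@B0}
  B1:   IN={e@B0, f@B0}   OUT={e@B0, f@B0}
  B2:   IN={a@B3, b@B3, d@B3, e@B0, e@B2, f@B0}   OUT={a@B3, b@B2, d@B3, e@B2, f@B0}
  B3:   IN={a@B3, b@B2, d@B3, e@B0, e@B2, f@B0}   OUT={a@B3, b@B3, d@B3, e@B0, e@B2, f@B0}
  B4:   IN={a@B3, b@B3, d@B3, e@B0, e@B2, f@B0}   OUT={a@B3, b@B3, d@B3, e@B0, e@B2, f@B0}
  B5:   IN={a@B3, b@B3, d@B3, e@B0, e@B2, f@B0}   OUT={a@B3, b@B3, d@B3, e@B5, f@B0}

Merge at B5: IN[B5] = OUT[B4] = {a@B3, b@B3, d@B3, e@B0, e@B2, f@B0}
Applying B5's transfer function to that IN value gives OUT[B5] (row B5 above).

Answer: {a@B3, b@B3, d@B3, e@B5, f@B0}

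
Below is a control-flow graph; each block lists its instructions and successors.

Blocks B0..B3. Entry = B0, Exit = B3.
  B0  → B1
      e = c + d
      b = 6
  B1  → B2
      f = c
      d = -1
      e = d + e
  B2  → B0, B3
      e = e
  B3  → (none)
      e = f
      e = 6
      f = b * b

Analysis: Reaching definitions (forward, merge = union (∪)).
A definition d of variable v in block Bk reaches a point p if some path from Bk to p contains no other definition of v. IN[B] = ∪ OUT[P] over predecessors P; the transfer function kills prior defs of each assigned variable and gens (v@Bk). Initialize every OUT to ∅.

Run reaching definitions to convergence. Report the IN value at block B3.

Fixpoint table:
  B0:   IN={b@B0, d@B1, e@B2, f@B1}   OUT={b@B0, d@B1, e@B0, f@B1}
  B1:   IN={b@B0, d@B1, e@B0, f@B1}   OUT={b@B0, d@B1, e@B1, f@B1}
  B2:   IN={b@B0, d@B1, e@B1, f@B1}   OUT={b@B0, d@B1, e@B2, f@B1}
  B3:   IN={b@B0, d@B1, e@B2, f@B1}   OUT={b@B0, d@B1, e@B3, f@B3}

Merge at B3: IN[B3] = OUT[B2] = {b@B0, d@B1, e@B2, f@B1}

Answer: {b@B0, d@B1, e@B2, f@B1}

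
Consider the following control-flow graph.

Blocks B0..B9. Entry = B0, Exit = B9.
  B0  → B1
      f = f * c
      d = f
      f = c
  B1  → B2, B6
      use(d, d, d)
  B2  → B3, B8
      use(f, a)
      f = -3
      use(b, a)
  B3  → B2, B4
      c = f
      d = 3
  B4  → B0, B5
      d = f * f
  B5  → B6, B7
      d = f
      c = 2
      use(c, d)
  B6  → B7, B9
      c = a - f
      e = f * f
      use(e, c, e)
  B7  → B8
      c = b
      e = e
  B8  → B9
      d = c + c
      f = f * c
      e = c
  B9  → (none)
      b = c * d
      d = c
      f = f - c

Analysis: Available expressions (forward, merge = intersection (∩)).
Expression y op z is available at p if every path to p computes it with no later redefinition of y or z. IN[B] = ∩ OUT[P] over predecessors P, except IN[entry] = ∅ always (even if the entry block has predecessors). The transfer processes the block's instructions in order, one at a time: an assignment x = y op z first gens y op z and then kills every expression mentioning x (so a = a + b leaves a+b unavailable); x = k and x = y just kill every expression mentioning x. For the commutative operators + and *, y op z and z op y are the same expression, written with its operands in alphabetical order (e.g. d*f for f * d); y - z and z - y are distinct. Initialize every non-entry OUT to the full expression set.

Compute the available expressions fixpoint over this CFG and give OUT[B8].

Answer: {c+c}

Working:
Converged values:
  B0: | IN={} | OUT={}
  B1: | IN={} | OUT={}
  B2: | IN={} | OUT={}
  B3: | IN={} | OUT={}
  B4: | IN={} | OUT={f*f}
  B5: | IN={f*f} | OUT={f*f}
  B6: | IN={} | OUT={a-f, f*f}
  B7: | IN={f*f} | OUT={f*f}
  B8: | IN={} | OUT={c+c}
  B9: | IN={} | OUT={}

Merge at B8: IN[B8] = OUT[B2] ∩ OUT[B7] = {}
Applying B8's transfer function to that IN value gives OUT[B8] (row B8 above).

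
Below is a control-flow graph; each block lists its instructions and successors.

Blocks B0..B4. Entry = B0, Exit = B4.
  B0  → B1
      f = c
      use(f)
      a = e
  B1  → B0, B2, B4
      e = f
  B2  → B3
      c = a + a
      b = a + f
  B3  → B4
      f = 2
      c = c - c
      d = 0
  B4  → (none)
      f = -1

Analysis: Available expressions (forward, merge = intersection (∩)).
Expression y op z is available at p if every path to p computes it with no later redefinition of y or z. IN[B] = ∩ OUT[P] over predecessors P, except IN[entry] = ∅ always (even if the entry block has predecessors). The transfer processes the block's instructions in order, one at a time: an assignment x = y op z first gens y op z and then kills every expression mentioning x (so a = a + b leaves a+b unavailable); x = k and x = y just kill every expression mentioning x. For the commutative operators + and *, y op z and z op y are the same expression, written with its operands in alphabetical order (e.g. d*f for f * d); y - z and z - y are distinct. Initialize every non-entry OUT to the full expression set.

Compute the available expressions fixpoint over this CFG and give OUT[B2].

Converged values:
  B0:   IN={}   OUT={}
  B1:   IN={}   OUT={}
  B2:   IN={}   OUT={a+a, a+f}
  B3:   IN={a+a, a+f}   OUT={a+a}
  B4:   IN={}   OUT={}

Merge at B2: IN[B2] = OUT[B1] = {}
Applying B2's transfer function to that IN value gives OUT[B2] (row B2 above).

Answer: {a+a, a+f}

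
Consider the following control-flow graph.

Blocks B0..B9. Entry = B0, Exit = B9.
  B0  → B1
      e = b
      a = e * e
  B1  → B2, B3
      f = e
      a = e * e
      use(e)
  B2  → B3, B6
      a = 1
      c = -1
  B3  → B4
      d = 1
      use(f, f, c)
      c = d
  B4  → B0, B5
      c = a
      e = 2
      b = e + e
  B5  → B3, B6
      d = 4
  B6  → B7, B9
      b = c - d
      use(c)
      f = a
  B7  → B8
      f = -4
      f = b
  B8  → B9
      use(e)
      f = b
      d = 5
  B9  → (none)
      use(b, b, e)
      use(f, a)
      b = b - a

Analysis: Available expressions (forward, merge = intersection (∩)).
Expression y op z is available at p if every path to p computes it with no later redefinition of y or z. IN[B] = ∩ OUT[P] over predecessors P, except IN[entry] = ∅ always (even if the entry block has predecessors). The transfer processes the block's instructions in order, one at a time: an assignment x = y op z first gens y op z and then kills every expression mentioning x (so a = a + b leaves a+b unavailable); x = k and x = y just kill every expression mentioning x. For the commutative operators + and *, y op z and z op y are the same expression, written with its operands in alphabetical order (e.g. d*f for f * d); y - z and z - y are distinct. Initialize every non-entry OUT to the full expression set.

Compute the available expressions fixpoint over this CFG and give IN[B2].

Per-block solution:
  B0:   IN={}   OUT={e*e}
  B1:   IN={e*e}   OUT={e*e}
  B2:   IN={e*e}   OUT={e*e}
  B3:   IN={}   OUT={}
  B4:   IN={}   OUT={e+e}
  B5:   IN={e+e}   OUT={e+e}
  B6:   IN={}   OUT={c-d}
  B7:   IN={c-d}   OUT={c-d}
  B8:   IN={c-d}   OUT={}
  B9:   IN={}   OUT={}

Merge at B2: IN[B2] = OUT[B1] = {e*e}

Answer: {e*e}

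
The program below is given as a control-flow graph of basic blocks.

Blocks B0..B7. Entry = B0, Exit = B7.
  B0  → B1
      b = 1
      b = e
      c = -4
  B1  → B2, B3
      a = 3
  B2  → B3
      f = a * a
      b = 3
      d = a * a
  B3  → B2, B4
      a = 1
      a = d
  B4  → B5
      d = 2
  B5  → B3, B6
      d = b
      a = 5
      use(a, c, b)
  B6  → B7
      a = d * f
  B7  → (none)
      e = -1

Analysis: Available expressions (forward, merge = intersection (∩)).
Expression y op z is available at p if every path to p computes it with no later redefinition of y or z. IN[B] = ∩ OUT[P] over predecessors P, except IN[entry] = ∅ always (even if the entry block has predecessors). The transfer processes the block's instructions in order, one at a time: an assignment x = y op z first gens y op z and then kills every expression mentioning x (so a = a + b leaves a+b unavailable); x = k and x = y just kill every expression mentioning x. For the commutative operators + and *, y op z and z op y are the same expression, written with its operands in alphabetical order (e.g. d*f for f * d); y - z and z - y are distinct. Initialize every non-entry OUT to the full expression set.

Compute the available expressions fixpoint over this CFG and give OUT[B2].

Answer: {a*a}

Derivation:
Converged values:
  B0:   IN={}   OUT={}
  B1:   IN={}   OUT={}
  B2:   IN={}   OUT={a*a}
  B3:   IN={}   OUT={}
  B4:   IN={}   OUT={}
  B5:   IN={}   OUT={}
  B6:   IN={}   OUT={d*f}
  B7:   IN={d*f}   OUT={d*f}

Merge at B2: IN[B2] = OUT[B1] ∩ OUT[B3] = {}
Applying B2's transfer function to that IN value gives OUT[B2] (row B2 above).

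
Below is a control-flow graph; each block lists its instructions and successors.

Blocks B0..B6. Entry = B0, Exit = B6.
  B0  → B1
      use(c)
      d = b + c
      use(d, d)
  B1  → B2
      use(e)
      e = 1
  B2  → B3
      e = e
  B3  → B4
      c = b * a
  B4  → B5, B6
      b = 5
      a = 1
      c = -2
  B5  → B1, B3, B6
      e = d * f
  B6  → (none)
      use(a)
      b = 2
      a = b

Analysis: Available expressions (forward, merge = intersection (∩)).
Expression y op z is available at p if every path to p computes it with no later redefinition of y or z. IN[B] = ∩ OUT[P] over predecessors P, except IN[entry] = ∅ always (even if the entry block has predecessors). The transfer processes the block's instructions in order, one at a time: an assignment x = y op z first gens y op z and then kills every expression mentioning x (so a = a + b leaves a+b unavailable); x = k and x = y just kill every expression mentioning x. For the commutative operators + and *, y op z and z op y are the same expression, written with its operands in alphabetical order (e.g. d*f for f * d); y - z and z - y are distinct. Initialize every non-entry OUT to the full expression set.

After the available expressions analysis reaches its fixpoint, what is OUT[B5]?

Per-block solution:
  B0: | IN={} | OUT={b+c}
  B1: | IN={} | OUT={}
  B2: | IN={} | OUT={}
  B3: | IN={} | OUT={a*b}
  B4: | IN={a*b} | OUT={}
  B5: | IN={} | OUT={d*f}
  B6: | IN={} | OUT={}

Merge at B5: IN[B5] = OUT[B4] = {}
Applying B5's transfer function to that IN value gives OUT[B5] (row B5 above).

Answer: {d*f}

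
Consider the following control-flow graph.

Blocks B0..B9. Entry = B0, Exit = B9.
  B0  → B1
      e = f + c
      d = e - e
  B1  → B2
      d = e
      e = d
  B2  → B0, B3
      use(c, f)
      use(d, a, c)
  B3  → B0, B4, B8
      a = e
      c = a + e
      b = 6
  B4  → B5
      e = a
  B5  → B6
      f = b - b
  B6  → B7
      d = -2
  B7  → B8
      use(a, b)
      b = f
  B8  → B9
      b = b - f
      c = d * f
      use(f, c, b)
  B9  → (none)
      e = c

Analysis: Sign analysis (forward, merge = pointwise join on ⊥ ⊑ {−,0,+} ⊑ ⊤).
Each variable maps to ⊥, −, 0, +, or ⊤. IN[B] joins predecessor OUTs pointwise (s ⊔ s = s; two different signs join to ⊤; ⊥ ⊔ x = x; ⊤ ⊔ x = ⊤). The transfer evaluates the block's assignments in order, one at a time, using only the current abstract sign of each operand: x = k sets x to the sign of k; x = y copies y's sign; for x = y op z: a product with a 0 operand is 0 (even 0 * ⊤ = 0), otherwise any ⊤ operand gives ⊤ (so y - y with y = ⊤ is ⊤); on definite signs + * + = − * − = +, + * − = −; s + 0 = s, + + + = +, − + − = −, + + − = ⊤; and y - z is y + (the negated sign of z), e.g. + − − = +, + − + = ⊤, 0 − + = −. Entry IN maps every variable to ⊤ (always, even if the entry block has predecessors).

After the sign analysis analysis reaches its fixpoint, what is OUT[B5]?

Answer: {a: ⊤, b: +, c: ⊤, d: ⊤, e: ⊤, f: ⊤}

Trace:
Per-block solution:
  B0:  IN=(all ⊤)  OUT=(all ⊤)
  B1:  IN=(all ⊤)  OUT=(all ⊤)
  B2:  IN=(all ⊤)  OUT=(all ⊤)
  B3:  IN=(all ⊤)  OUT={b:+; rest ⊤}
  B4:  IN={b:+; rest ⊤}  OUT={b:+; rest ⊤}
  B5:  IN={b:+; rest ⊤}  OUT={b:+; rest ⊤}
  B6:  IN={b:+; rest ⊤}  OUT={b:+, d:-; rest ⊤}
  B7:  IN={b:+, d:-; rest ⊤}  OUT={d:-; rest ⊤}
  B8:  IN=(all ⊤)  OUT=(all ⊤)
  B9:  IN=(all ⊤)  OUT=(all ⊤)

Merge at B5: IN[B5] = OUT[B4] = {a: ⊤, b: +, c: ⊤, d: ⊤, e: ⊤, f: ⊤}
Applying B5's transfer function to that IN value gives OUT[B5] (row B5 above).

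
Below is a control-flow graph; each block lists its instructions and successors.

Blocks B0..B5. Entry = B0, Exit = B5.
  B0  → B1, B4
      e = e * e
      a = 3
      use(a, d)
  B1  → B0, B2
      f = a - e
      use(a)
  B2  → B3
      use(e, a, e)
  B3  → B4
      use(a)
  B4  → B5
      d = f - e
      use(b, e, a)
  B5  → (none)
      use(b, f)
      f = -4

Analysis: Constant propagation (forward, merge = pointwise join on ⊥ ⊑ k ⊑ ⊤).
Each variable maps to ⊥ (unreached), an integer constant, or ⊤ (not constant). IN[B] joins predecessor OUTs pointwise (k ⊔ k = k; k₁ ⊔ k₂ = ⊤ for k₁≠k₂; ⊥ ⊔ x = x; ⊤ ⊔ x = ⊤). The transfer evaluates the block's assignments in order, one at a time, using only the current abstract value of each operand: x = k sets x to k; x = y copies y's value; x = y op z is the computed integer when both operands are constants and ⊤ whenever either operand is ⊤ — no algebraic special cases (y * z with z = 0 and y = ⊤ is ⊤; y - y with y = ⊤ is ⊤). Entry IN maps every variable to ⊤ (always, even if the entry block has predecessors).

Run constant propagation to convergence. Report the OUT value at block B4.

Fixpoint table:
  B0: | IN=(all ⊤) | OUT={a:3; rest ⊤}
  B1: | IN={a:3; rest ⊤} | OUT={a:3; rest ⊤}
  B2: | IN={a:3; rest ⊤} | OUT={a:3; rest ⊤}
  B3: | IN={a:3; rest ⊤} | OUT={a:3; rest ⊤}
  B4: | IN={a:3; rest ⊤} | OUT={a:3; rest ⊤}
  B5: | IN={a:3; rest ⊤} | OUT={a:3, f:-4; rest ⊤}

Merge at B4: IN[B4] = OUT[B0] ⊔ OUT[B3] = {a: 3, b: ⊤, c: ⊤, d: ⊤, e: ⊤, f: ⊤}
Applying B4's transfer function to that IN value gives OUT[B4] (row B4 above).

Answer: {a: 3, b: ⊤, c: ⊤, d: ⊤, e: ⊤, f: ⊤}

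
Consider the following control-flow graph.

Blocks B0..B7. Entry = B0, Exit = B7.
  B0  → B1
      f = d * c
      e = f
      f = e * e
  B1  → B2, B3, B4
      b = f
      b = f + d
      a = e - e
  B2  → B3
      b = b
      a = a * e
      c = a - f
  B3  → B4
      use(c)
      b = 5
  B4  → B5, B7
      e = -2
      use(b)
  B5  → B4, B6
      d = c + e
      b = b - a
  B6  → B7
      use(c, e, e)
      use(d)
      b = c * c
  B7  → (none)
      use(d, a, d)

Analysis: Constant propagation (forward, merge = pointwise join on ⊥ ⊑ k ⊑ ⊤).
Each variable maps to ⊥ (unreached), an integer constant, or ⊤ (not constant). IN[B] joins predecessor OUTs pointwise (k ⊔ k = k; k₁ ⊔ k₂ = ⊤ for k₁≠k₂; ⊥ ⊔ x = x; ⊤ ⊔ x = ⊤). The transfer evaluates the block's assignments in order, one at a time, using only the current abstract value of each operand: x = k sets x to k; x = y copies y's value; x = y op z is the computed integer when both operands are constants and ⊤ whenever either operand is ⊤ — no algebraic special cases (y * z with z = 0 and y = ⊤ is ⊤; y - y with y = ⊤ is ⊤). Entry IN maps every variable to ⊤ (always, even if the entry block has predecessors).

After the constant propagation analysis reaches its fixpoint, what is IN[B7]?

Answer: {a: ⊤, b: ⊤, c: ⊤, d: ⊤, e: -2, f: ⊤}

Trace:
Per-block solution:
  B0: | IN=(all ⊤) | OUT=(all ⊤)
  B1: | IN=(all ⊤) | OUT=(all ⊤)
  B2: | IN=(all ⊤) | OUT=(all ⊤)
  B3: | IN=(all ⊤) | OUT={b:5; rest ⊤}
  B4: | IN=(all ⊤) | OUT={e:-2; rest ⊤}
  B5: | IN={e:-2; rest ⊤} | OUT={e:-2; rest ⊤}
  B6: | IN={e:-2; rest ⊤} | OUT={e:-2; rest ⊤}
  B7: | IN={e:-2; rest ⊤} | OUT={e:-2; rest ⊤}

Merge at B7: IN[B7] = OUT[B4] ⊔ OUT[B6] = {a: ⊤, b: ⊤, c: ⊤, d: ⊤, e: -2, f: ⊤}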